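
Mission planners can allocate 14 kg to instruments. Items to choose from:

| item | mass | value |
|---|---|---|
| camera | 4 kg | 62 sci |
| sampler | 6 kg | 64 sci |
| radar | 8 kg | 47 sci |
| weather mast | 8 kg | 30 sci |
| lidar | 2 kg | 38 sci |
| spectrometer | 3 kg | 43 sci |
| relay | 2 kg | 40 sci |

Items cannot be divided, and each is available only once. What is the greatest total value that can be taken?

Check high-value combinations within 14 kg:
- camera+sampler+lidar+relay: mass 4+6+2+2=14, value 62+64+38+40=204
- sampler+lidar+spectrometer+relay: mass 6+2+3+2=13, value 64+38+43+40=185
- camera+lidar+spectrometer+relay: mass 4+2+3+2=11, value 62+38+43+40=183
- camera+sampler+spectrometer: mass 4+6+3=13, value 62+64+43=169
Best: 204 sci.

204 sci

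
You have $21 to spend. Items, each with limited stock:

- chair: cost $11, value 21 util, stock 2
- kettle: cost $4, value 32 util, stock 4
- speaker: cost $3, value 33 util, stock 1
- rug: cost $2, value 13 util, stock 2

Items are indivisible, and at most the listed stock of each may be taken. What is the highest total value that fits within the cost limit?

Top feasible selections:
- 4×kettle + 1×speaker + 1×rug: cost 21, value 174
- 4×kettle + 1×speaker: cost 19, value 161
- 3×kettle + 1×speaker + 2×rug: cost 19, value 155
Best: 174 util.

174 util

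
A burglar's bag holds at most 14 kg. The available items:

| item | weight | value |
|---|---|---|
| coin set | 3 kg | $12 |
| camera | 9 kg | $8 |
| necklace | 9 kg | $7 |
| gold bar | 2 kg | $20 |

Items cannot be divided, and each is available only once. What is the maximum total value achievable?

$40

This is a 0/1 knapsack; check combinations near the capacity.
- coin set+camera+gold bar: weight 3+9+2=14, value 12+8+20=40
- coin set+necklace+gold bar: weight 3+9+2=14, value 12+7+20=39
- coin set+gold bar: weight 3+2=5, value 12+20=32
Best: $40.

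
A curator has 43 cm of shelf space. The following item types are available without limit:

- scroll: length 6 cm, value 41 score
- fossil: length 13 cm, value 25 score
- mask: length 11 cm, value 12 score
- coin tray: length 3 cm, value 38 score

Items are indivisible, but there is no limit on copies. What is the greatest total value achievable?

532 score

Best value-per-unit is coin tray at 38/3, and filling with it alone uses length 14×3=42. No mix of the others beats 14×38 = 532.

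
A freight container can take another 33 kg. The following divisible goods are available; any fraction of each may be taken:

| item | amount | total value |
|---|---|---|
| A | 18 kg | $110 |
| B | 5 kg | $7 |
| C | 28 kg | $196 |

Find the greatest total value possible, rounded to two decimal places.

226.56

Take in order of value per unit:
- C (196/28 per unit): all 28 → value 196, running total 196.00
- A (110/18 per unit): 5 of 18 → value 5×110/18 = 30.5556, running total 226.56
Total 226.56.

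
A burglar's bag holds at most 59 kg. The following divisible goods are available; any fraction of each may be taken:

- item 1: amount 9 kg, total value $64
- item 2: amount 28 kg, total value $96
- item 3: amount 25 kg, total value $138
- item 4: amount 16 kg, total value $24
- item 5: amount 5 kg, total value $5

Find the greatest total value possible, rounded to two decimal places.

Take in order of value per unit:
- item 1 (64/9 per unit): all 9 → value 64, running total 64.00
- item 3 (138/25 per unit): all 25 → value 138, running total 202.00
- item 2 (96/28 per unit): 25 of 28 → value 25×96/28 = 85.7143, running total 287.71
Total 287.71.

287.71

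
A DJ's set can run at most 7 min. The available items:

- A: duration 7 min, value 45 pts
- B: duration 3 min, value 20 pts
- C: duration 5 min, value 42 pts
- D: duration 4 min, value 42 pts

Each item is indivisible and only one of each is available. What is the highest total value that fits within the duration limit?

Check high-value combinations within 7 min:
- B+D: duration 3+4=7, value 20+42=62
- A: duration 7, value 45
- D: duration 4, value 42
Best: 62 pts.

62 pts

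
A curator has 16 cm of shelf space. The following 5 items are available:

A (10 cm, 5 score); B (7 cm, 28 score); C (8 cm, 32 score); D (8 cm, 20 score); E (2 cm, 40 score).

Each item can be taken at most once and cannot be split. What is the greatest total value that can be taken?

Check high-value combinations within 16 cm:
- C+E: length 8+2=10, value 32+40=72
- B+E: length 7+2=9, value 28+40=68
- D+E: length 8+2=10, value 20+40=60
Best: 72 score.

72 score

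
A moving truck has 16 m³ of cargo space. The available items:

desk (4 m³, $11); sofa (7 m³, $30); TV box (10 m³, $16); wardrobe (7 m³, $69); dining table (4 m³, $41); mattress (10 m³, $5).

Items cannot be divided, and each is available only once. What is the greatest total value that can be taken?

Check high-value combinations within 16 m³:
- desk+wardrobe+dining table: volume 4+7+4=15, value 11+69+41=121
- wardrobe+dining table: volume 7+4=11, value 69+41=110
- sofa+wardrobe: volume 7+7=14, value 30+69=99
- desk+sofa+dining table: volume 4+7+4=15, value 11+30+41=82
Best: $121.

$121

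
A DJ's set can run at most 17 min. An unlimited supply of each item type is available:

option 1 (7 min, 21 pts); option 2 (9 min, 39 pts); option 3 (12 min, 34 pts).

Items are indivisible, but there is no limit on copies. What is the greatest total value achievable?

Best value-per-unit is option 2 at 39/9; filling with it alone gives 1×39 = 39.
Optimal mix: 1×option 1 + 1×option 2 → duration 16, value 60.

60 pts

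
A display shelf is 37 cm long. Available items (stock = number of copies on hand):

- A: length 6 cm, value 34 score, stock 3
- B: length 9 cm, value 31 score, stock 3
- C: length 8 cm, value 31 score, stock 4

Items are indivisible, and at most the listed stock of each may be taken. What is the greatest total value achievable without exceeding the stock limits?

164 score

Best selections within length 37 and stock limits:
- 3×A + 2×C: length 34, value 164
- 3×A + 1×B + 1×C: length 35, value 164
- 3×A + 2×B: length 36, value 164
Best: 164 score.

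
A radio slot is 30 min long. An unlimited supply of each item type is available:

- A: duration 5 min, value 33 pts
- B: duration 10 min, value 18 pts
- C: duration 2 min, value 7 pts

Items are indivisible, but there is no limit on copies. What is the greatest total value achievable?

Best value-per-unit is A at 33/5, and filling with it alone uses duration 6×5=30. No mix of the others beats 6×33 = 198.

198 pts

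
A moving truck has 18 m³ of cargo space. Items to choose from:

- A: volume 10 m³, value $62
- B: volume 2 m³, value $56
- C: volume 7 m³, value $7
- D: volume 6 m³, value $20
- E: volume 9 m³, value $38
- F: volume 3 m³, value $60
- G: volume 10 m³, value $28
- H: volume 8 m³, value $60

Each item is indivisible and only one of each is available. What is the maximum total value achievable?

$178

This is a 0/1 knapsack; check combinations near the capacity.
- A+B+F: volume 10+2+3=15, value 62+56+60=178
- B+F+H: volume 2+3+8=13, value 56+60+60=176
- B+E+F: volume 2+9+3=14, value 56+38+60=154
Best: $178.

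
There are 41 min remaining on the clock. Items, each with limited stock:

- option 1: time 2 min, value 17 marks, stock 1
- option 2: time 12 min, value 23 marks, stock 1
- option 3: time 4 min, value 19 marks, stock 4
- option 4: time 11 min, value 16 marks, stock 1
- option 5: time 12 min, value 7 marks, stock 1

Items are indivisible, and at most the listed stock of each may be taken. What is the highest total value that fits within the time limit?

132 marks

Best selections within time 41 and stock limits:
- 1×option 1 + 1×option 2 + 4×option 3 + 1×option 4: time 41, value 132
- 1×option 1 + 1×option 2 + 4×option 3: time 30, value 116
- 1×option 1 + 4×option 3 + 1×option 4 + 1×option 5: time 41, value 116
- 1×option 2 + 4×option 3 + 1×option 4: time 39, value 115
Best: 132 marks.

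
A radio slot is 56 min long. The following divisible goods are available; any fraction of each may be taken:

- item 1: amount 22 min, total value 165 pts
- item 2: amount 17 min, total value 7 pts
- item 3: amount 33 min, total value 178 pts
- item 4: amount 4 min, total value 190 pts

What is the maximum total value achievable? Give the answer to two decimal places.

Take in order of value per unit:
- item 4 (190/4 per unit): all 4 → value 190, running total 190.00
- item 1 (165/22 per unit): all 22 → value 165, running total 355.00
- item 3 (178/33 per unit): 30 of 33 → value 30×178/33 = 161.8182, running total 516.82
Total 516.82.

516.82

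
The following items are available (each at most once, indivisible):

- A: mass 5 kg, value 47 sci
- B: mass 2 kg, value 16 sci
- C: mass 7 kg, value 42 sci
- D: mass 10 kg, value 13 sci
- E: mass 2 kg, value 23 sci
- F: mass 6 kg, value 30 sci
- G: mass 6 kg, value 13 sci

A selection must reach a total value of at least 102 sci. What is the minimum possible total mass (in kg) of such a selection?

Subsets with value ≥ 102, sorted by total mass:
- A+C+E: mass 14, value 112
- A+B+C: mass 14, value 105
- A+B+E+F: mass 15, value 116
Minimum mass: 14 kg.

14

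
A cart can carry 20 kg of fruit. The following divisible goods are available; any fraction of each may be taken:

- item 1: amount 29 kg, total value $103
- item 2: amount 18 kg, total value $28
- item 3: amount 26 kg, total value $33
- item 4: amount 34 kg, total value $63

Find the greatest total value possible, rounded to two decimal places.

71.03

Take in order of value per unit:
- item 1 (103/29 per unit): 20 of 29 → value 20×103/29 = 71.0345, running total 71.03
Total 71.03.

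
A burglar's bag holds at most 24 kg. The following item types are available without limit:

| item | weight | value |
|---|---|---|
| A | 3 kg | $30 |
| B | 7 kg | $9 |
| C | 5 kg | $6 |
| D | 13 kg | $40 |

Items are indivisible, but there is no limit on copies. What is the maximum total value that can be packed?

Best value-per-unit is A at 30/3, and filling with it alone uses weight 8×3=24. No mix of the others beats 8×30 = 240.

$240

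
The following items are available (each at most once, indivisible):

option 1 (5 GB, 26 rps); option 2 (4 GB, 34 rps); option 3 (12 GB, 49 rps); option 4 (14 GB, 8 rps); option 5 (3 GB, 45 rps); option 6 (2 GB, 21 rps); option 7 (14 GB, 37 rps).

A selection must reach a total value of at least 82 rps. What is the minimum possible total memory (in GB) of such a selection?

9

Subsets with value ≥ 82, sorted by total memory:
- option 2+option 5+option 6: memory 9, value 100
- option 1+option 5+option 6: memory 10, value 92
Minimum memory: 9 GB.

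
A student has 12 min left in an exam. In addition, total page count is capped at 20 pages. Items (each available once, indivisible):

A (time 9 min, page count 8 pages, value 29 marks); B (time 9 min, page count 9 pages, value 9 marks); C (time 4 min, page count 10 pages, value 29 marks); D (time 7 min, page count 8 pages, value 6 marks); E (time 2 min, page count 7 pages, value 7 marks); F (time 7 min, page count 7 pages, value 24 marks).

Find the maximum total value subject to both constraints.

Feasible sets respecting both limits:
- C+F: time 11, page count 17, value 53
- A+E: time 11, page count 15, value 36
- C+E: time 6, page count 17, value 36
Best: 53 marks.

53 marks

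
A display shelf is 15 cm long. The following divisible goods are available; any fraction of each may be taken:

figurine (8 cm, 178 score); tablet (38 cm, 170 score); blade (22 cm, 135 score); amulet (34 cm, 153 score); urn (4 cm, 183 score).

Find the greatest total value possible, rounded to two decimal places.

Take in order of value per unit:
- urn (183/4 per unit): all 4 → value 183, running total 183.00
- figurine (178/8 per unit): all 8 → value 178, running total 361.00
- blade (135/22 per unit): 3 of 22 → value 3×135/22 = 18.4091, running total 379.41
Total 379.41.

379.41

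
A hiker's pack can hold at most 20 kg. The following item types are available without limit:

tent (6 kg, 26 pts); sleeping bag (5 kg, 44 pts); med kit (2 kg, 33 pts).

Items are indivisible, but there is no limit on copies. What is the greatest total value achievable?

330 pts

Best value-per-unit is med kit at 33/2, and filling with it alone uses weight 10×2=20. No mix of the others beats 10×33 = 330.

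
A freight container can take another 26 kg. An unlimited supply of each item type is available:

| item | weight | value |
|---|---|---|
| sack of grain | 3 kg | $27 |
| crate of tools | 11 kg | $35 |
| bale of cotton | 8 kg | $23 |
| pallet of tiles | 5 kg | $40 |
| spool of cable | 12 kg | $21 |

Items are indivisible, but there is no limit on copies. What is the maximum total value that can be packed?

$229

Best value-per-unit is sack of grain at 27/3; filling with it alone gives 8×27 = 216.
Optimal mix: 7×sack of grain + 1×pallet of tiles → weight 26, value 229.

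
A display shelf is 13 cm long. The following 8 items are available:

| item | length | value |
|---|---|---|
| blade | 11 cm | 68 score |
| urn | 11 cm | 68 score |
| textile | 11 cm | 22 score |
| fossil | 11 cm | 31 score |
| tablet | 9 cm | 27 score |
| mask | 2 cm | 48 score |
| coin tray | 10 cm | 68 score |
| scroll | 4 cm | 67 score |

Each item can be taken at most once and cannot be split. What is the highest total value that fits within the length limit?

This is a 0/1 knapsack; check combinations near the capacity.
- mask+coin tray: length 2+10=12, value 48+68=116
- blade+mask: length 11+2=13, value 68+48=116
- urn+mask: length 11+2=13, value 68+48=116
- mask+scroll: length 2+4=6, value 48+67=115
Best: 116 score.

116 score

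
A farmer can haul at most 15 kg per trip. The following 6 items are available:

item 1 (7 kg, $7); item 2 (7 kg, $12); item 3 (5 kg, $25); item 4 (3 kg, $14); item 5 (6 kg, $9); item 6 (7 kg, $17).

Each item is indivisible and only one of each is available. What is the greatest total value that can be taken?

$56

Check high-value combinations within 15 kg:
- item 3+item 4+item 6: weight 5+3+7=15, value 25+14+17=56
- item 2+item 3+item 4: weight 7+5+3=15, value 12+25+14=51
- item 3+item 4+item 5: weight 5+3+6=14, value 25+14+9=48
- item 1+item 3+item 4: weight 7+5+3=15, value 7+25+14=46
Best: $56.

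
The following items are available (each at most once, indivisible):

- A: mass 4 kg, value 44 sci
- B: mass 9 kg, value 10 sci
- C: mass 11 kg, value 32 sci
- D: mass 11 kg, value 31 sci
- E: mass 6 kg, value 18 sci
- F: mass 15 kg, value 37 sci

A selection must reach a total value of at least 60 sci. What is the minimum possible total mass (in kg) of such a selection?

10

Subsets with value ≥ 60, sorted by total mass:
- A+E: mass 10, value 62
- A+C: mass 15, value 76
Minimum mass: 10 kg.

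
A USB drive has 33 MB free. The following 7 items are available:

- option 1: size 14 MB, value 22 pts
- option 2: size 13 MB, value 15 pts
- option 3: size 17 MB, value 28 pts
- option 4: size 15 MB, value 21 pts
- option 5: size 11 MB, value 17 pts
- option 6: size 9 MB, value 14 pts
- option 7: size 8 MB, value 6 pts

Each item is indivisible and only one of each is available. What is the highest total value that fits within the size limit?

Check high-value combinations within 33 MB:
- option 1+option 3: size 14+17=31, value 22+28=50
- option 3+option 4: size 17+15=32, value 28+21=49
- option 2+option 5+option 6: size 13+11+9=33, value 15+17+14=46
- option 3+option 5: size 17+11=28, value 28+17=45
- option 1+option 5+option 7: size 14+11+8=33, value 22+17+6=45
Best: 50 pts.

50 pts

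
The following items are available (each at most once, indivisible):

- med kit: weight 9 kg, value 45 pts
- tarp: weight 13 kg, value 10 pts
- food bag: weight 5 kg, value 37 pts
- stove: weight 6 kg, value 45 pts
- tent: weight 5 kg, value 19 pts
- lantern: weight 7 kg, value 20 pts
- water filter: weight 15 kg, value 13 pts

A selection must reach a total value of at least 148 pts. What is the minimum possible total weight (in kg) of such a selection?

Subsets with value ≥ 148, sorted by total weight:
- med kit+food bag+stove+tent+lantern: weight 32, value 166
- med kit+tarp+food bag+stove+tent: weight 38, value 156
- med kit+food bag+stove+tent+water filter: weight 40, value 159
- med kit+tarp+food bag+stove+lantern: weight 40, value 157
Minimum weight: 32 kg.

32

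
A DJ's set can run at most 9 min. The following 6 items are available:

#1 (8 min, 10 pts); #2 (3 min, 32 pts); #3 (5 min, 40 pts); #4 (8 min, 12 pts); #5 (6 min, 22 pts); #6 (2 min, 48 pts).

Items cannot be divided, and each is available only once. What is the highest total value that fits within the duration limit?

Check high-value combinations within 9 min:
- #3+#6: duration 5+2=7, value 40+48=88
- #2+#6: duration 3+2=5, value 32+48=80
- #2+#3: duration 3+5=8, value 32+40=72
- #5+#6: duration 6+2=8, value 22+48=70
- #2+#5: duration 3+6=9, value 32+22=54
Best: 88 pts.

88 pts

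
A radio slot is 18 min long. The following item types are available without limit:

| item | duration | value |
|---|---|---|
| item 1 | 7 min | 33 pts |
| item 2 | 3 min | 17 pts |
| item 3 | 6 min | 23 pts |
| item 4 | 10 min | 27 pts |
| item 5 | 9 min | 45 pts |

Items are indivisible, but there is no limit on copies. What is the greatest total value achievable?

Best value-per-unit is item 2 at 17/3, and filling with it alone uses duration 6×3=18. No mix of the others beats 6×17 = 102.

102 pts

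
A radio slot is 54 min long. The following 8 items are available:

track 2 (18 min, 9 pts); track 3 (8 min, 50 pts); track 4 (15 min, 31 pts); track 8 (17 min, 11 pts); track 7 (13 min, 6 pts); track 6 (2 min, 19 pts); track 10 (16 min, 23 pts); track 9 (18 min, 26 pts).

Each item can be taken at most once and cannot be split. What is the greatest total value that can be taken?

This is a 0/1 knapsack; check combinations near the capacity.
- track 3+track 4+track 7+track 6+track 10: duration 8+15+13+2+16=54, value 50+31+6+19+23=129
- track 3+track 4+track 6+track 9: duration 8+15+2+18=43, value 50+31+19+26=126
- track 3+track 4+track 6+track 10: duration 8+15+2+16=41, value 50+31+19+23=123
Best: 129 pts.

129 pts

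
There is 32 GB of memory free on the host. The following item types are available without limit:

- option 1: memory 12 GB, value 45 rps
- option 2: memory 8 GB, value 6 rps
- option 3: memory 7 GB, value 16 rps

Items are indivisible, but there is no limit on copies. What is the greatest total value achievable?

106 rps

Best value-per-unit is option 1 at 45/12; filling with it alone gives 2×45 = 90.
Optimal mix: 2×option 1 + 1×option 3 → memory 31, value 106.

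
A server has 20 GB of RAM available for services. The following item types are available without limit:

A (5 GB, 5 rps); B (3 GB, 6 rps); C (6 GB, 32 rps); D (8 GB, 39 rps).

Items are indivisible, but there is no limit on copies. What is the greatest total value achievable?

Best value-per-unit is C at 32/6; filling with it alone gives 3×32 = 96.
Optimal mix: 2×C + 1×D → memory 20, value 103.

103 rps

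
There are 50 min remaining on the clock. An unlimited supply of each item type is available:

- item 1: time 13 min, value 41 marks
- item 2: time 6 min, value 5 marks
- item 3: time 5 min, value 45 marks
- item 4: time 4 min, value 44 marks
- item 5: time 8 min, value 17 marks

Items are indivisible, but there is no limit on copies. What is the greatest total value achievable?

530 marks

Best value-per-unit is item 4 at 44/4; filling with it alone gives 12×44 = 528.
Optimal mix: 2×item 3 + 10×item 4 → time 50, value 530.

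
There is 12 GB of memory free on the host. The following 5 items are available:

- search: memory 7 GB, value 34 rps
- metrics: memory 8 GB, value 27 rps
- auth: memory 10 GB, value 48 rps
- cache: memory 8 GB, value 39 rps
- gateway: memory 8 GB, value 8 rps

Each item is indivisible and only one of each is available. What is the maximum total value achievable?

48 rps

Check high-value combinations within 12 GB:
- auth: memory 10, value 48
- cache: memory 8, value 39
- search: memory 7, value 34
- metrics: memory 8, value 27
- gateway: memory 8, value 8
Best: 48 rps.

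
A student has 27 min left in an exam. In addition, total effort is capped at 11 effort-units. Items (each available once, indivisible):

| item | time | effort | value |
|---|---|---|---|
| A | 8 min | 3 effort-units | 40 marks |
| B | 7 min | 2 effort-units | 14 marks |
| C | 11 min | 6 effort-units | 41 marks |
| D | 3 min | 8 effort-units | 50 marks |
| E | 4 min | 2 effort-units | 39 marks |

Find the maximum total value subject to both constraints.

120 marks

Feasible sets respecting both limits:
- A+C+E: time 23, effort 11, value 120
- A+B+C: time 26, effort 11, value 95
- B+C+E: time 22, effort 10, value 94
- A+B+E: time 19, effort 7, value 93
Best: 120 marks.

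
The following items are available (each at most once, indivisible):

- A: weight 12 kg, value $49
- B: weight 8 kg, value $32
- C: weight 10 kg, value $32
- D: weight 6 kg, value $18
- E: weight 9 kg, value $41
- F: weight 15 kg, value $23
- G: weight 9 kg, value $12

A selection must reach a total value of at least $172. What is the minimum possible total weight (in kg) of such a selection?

45

Subsets with value ≥ 172, sorted by total weight:
- A+B+C+D+E: weight 45, value 172
- A+B+C+D+E+G: weight 54, value 184
Minimum weight: 45 kg.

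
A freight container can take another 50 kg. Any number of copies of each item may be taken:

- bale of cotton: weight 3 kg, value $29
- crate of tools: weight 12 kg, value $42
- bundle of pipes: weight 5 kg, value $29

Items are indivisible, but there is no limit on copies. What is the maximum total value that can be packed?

$464

Best value-per-unit is bale of cotton at 29/3, and filling with it alone uses weight 16×3=48. No mix of the others beats 16×29 = 464.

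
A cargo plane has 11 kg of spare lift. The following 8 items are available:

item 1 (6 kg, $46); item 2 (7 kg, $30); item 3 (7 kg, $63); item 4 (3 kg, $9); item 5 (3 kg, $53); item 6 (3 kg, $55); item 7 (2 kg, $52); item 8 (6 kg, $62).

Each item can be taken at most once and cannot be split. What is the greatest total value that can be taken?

Check high-value combinations within 11 kg:
- item 4+item 5+item 6+item 7: weight 3+3+3+2=11, value 9+53+55+52=169
- item 6+item 7+item 8: weight 3+2+6=11, value 55+52+62=169
- item 5+item 7+item 8: weight 3+2+6=11, value 53+52+62=167
- item 5+item 6+item 7: weight 3+3+2=8, value 53+55+52=160
- item 1+item 6+item 7: weight 6+3+2=11, value 46+55+52=153
Best: $169.

$169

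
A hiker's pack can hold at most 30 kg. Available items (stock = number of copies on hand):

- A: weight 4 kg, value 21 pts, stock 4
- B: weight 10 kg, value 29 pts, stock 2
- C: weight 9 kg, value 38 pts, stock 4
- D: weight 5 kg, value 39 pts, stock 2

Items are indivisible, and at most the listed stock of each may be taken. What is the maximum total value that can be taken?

162 pts

Best selections within weight 30 and stock limits:
- 4×A + 2×D: weight 26, value 162
- 4×A + 1×C + 1×D: weight 30, value 161
Best: 162 pts.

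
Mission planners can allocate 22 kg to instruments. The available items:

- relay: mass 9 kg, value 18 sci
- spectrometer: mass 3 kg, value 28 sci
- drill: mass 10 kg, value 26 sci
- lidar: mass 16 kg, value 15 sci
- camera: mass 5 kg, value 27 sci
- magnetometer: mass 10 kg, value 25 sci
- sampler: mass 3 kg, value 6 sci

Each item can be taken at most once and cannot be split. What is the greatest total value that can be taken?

87 sci

This is a 0/1 knapsack; check combinations near the capacity.
- spectrometer+drill+camera+sampler: mass 3+10+5+3=21, value 28+26+27+6=87
- spectrometer+camera+magnetometer+sampler: mass 3+5+10+3=21, value 28+27+25+6=86
- spectrometer+drill+camera: mass 3+10+5=18, value 28+26+27=81
Best: 87 sci.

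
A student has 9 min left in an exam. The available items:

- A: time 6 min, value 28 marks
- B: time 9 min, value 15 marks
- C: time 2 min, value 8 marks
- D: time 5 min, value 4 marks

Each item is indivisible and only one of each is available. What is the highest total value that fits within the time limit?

36 marks

This is a 0/1 knapsack; check combinations near the capacity.
- A+C: time 6+2=8, value 28+8=36
- A: time 6, value 28
- B: time 9, value 15
Best: 36 marks.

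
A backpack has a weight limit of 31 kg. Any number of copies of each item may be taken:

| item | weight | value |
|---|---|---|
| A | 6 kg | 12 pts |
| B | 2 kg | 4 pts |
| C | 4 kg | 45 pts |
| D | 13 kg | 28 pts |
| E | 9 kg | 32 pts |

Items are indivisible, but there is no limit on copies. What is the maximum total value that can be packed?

319 pts

Best value-per-unit is C at 45/4; filling with it alone gives 7×45 = 315.
Optimal mix: 1×B + 7×C → weight 30, value 319.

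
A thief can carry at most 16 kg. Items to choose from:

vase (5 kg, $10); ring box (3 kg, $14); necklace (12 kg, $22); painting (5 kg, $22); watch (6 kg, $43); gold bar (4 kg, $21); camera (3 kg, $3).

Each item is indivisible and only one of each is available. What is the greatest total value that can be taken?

Check high-value combinations within 16 kg:
- painting+watch+gold bar: weight 5+6+4=15, value 22+43+21=86
- ring box+watch+gold bar+camera: weight 3+6+4+3=16, value 14+43+21+3=81
- ring box+painting+watch: weight 3+5+6=14, value 14+22+43=79
- ring box+watch+gold bar: weight 3+6+4=13, value 14+43+21=78
- vase+painting+watch: weight 5+5+6=16, value 10+22+43=75
Best: $86.

$86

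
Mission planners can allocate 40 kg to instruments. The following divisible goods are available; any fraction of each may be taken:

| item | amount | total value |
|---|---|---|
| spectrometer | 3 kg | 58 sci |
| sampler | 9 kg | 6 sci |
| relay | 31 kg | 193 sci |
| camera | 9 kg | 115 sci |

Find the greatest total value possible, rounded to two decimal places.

Take in order of value per unit:
- spectrometer (58/3 per unit): all 3 → value 58, running total 58.00
- camera (115/9 per unit): all 9 → value 115, running total 173.00
- relay (193/31 per unit): 28 of 31 → value 28×193/31 = 174.3226, running total 347.32
Total 347.32.

347.32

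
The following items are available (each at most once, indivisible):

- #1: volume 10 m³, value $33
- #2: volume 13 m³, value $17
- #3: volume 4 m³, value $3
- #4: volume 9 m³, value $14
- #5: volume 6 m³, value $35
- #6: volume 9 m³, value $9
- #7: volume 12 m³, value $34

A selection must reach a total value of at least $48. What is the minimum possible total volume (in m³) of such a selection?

Subsets with value ≥ 48, sorted by total volume:
- #4+#5: volume 15, value 49
- #1+#5: volume 16, value 68
- #5+#7: volume 18, value 69
- #2+#5: volume 19, value 52
Minimum volume: 15 m³.

15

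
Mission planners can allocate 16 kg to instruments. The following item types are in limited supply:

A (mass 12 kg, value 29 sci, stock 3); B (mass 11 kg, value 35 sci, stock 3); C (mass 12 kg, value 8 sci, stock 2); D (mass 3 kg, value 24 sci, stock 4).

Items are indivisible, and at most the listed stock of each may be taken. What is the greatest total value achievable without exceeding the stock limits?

Best selections within mass 16 and stock limits:
- 4×D: mass 12, value 96
- 3×D: mass 9, value 72
- 1×B + 1×D: mass 14, value 59
- 1×A + 1×D: mass 15, value 53
Best: 96 sci.

96 sci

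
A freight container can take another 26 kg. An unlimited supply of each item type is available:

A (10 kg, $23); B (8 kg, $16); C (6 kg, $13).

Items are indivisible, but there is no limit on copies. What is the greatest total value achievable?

Best value-per-unit is A at 23/10; filling with it alone gives 2×23 = 46.
Optimal mix: 2×A + 1×C → weight 26, value 59.

$59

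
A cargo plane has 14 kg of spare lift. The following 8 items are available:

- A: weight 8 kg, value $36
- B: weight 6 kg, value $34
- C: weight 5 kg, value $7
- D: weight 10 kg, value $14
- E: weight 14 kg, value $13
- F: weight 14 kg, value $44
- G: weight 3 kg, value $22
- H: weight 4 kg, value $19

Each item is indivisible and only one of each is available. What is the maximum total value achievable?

$75

Check high-value combinations within 14 kg:
- B+G+H: weight 6+3+4=13, value 34+22+19=75
- A+B: weight 8+6=14, value 36+34=70
- B+C+G: weight 6+5+3=14, value 34+7+22=63
- A+G: weight 8+3=11, value 36+22=58
- B+G: weight 6+3=9, value 34+22=56
Best: $75.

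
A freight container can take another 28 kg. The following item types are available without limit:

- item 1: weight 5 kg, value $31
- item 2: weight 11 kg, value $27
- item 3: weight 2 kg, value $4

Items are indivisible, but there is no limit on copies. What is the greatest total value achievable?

$159

Best value-per-unit is item 1 at 31/5; filling with it alone gives 5×31 = 155.
Optimal mix: 5×item 1 + 1×item 3 → weight 27, value 159.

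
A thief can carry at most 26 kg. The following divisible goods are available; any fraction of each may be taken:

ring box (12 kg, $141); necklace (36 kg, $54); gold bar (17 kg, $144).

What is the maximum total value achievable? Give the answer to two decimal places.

Take in order of value per unit:
- ring box (141/12 per unit): all 12 → value 141, running total 141.00
- gold bar (144/17 per unit): 14 of 17 → value 14×144/17 = 118.5882, running total 259.59
Total 259.59.

259.59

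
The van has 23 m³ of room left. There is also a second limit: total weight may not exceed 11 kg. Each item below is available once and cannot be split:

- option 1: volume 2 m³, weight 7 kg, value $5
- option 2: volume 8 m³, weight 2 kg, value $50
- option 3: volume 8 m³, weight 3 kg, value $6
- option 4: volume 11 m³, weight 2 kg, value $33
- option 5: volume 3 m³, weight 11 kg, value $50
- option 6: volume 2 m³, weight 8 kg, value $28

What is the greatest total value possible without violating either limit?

Feasible sets respecting both limits:
- option 1+option 2+option 4: volume 21, weight 11, value 88
- option 2+option 4: volume 19, weight 4, value 83
- option 2+option 6: volume 10, weight 10, value 78
- option 4+option 6: volume 13, weight 10, value 61
Best: $88.

$88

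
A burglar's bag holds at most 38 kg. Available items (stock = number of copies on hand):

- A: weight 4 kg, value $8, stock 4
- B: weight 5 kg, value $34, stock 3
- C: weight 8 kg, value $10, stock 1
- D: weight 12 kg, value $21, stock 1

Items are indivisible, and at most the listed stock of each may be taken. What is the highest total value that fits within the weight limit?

Top feasible selections:
- 2×A + 3×B + 1×D: weight 35, value 139
- 3×A + 3×B + 1×C: weight 35, value 136
Best: $139.

$139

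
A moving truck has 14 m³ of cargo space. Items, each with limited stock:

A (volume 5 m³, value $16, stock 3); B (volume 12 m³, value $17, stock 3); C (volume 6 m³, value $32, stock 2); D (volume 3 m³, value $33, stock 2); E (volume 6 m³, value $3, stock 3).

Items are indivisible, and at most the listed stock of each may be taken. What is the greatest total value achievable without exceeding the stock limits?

$98

Best selections within volume 14 and stock limits:
- 1×C + 2×D: volume 12, value 98
- 1×A + 2×D: volume 11, value 82
- 1×A + 1×C + 1×D: volume 14, value 81
Best: $98.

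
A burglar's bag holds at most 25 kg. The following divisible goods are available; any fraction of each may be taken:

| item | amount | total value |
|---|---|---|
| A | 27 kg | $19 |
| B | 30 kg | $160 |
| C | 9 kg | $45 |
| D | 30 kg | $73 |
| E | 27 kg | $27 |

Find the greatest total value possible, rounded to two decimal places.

133.33

Take in order of value per unit:
- B (160/30 per unit): 25 of 30 → value 25×160/30 = 133.3333, running total 133.33
Total 133.33.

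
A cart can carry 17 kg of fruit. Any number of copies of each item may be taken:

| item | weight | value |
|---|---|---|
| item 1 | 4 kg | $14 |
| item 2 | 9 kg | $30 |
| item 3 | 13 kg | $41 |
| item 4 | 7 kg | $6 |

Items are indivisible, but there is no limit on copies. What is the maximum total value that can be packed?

$58

Best value-per-unit is item 1 at 14/4; filling with it alone gives 4×14 = 56.
Optimal mix: 2×item 1 + 1×item 2 → weight 17, value 58.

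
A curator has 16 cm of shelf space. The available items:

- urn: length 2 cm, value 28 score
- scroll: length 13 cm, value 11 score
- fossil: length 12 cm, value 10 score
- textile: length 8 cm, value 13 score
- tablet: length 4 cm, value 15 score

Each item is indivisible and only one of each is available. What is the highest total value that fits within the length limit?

Check high-value combinations within 16 cm:
- urn+textile+tablet: length 2+8+4=14, value 28+13+15=56
- urn+tablet: length 2+4=6, value 28+15=43
- urn+textile: length 2+8=10, value 28+13=41
- urn+scroll: length 2+13=15, value 28+11=39
Best: 56 score.

56 score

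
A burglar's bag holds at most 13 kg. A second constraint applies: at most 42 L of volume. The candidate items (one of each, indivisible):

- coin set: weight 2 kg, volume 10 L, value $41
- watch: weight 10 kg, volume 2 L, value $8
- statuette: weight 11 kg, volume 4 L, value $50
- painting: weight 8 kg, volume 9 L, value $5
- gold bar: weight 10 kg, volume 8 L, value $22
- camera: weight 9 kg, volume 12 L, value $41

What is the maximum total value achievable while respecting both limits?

$91

Feasible sets respecting both limits:
- coin set+statuette: weight 13, volume 14, value 91
- coin set+camera: weight 11, volume 22, value 82
- coin set+gold bar: weight 12, volume 18, value 63
Best: $91.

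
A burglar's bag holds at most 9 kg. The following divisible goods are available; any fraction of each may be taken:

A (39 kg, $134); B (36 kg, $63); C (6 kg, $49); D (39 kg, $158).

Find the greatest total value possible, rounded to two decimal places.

Take in order of value per unit:
- C (49/6 per unit): all 6 → value 49, running total 49.00
- D (158/39 per unit): 3 of 39 → value 3×158/39 = 12.1538, running total 61.15
Total 61.15.

61.15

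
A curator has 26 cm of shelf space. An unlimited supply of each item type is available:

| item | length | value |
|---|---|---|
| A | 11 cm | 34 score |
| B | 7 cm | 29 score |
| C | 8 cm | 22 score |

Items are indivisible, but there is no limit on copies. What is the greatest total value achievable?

Best value-per-unit is B at 29/7; filling with it alone gives 3×29 = 87.
Optimal mix: 1×A + 2×B → length 25, value 92.

92 score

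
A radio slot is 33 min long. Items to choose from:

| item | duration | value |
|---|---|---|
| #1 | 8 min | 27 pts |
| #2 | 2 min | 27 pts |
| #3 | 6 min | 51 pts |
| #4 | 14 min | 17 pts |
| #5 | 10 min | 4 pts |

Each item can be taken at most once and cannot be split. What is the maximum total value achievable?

Check high-value combinations within 33 min:
- #1+#2+#3+#4: duration 8+2+6+14=30, value 27+27+51+17=122
- #1+#2+#3+#5: duration 8+2+6+10=26, value 27+27+51+4=109
- #1+#2+#3: duration 8+2+6=16, value 27+27+51=105
- #2+#3+#4+#5: duration 2+6+14+10=32, value 27+51+17+4=99
- #2+#3+#4: duration 2+6+14=22, value 27+51+17=95
Best: 122 pts.

122 pts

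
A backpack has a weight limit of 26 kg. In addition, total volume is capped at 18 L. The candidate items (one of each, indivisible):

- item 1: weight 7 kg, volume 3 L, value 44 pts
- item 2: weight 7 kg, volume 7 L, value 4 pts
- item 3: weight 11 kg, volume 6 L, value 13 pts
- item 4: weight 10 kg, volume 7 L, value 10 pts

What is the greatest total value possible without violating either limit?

Feasible sets respecting both limits:
- item 1+item 2+item 3: weight 25, volume 16, value 61
- item 1+item 2+item 4: weight 24, volume 17, value 58
- item 1+item 3: weight 18, volume 9, value 57
Best: 61 pts.

61 pts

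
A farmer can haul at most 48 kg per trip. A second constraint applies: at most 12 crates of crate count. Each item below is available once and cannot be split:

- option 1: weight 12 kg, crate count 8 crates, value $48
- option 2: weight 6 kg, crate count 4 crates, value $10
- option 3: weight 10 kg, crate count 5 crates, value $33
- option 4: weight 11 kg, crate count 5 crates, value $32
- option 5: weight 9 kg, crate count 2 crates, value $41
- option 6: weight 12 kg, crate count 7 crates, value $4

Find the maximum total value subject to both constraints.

$106

Feasible sets respecting both limits:
- option 3+option 4+option 5: weight 30, crate count 12, value 106
- option 1+option 5: weight 21, crate count 10, value 89
- option 2+option 3+option 5: weight 25, crate count 11, value 84
Best: $106.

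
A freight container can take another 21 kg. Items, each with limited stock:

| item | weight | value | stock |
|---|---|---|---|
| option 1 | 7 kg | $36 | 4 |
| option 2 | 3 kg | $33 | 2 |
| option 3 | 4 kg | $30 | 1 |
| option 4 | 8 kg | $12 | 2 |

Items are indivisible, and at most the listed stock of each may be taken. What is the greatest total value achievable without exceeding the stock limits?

$138

Best selections within weight 21 and stock limits:
- 2×option 1 + 2×option 2: weight 20, value 138
- 2×option 1 + 1×option 2 + 1×option 3: weight 21, value 135
- 1×option 1 + 2×option 2 + 1×option 3: weight 17, value 132
- 1×option 1 + 2×option 2 + 1×option 4: weight 21, value 114
Best: $138.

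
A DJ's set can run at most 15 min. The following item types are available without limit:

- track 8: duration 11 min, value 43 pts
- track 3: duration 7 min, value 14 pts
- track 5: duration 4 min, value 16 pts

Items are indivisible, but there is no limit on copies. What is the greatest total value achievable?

59 pts

Best value-per-unit is track 5 at 16/4; filling with it alone gives 3×16 = 48.
Optimal mix: 1×track 8 + 1×track 5 → duration 15, value 59.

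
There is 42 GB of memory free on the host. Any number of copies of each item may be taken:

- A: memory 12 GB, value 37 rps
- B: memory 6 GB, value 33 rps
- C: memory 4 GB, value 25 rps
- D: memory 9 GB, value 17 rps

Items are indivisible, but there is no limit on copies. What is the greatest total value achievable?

258 rps

Best value-per-unit is C at 25/4; filling with it alone gives 10×25 = 250.
Optimal mix: 1×B + 9×C → memory 42, value 258.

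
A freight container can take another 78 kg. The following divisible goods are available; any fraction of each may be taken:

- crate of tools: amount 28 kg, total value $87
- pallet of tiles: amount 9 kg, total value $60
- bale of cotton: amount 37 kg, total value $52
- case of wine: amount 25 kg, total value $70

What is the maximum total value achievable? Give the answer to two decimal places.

239.49

Take in order of value per unit:
- pallet of tiles (60/9 per unit): all 9 → value 60, running total 60.00
- crate of tools (87/28 per unit): all 28 → value 87, running total 147.00
- case of wine (70/25 per unit): all 25 → value 70, running total 217.00
- bale of cotton (52/37 per unit): 16 of 37 → value 16×52/37 = 22.4865, running total 239.49
Total 239.49.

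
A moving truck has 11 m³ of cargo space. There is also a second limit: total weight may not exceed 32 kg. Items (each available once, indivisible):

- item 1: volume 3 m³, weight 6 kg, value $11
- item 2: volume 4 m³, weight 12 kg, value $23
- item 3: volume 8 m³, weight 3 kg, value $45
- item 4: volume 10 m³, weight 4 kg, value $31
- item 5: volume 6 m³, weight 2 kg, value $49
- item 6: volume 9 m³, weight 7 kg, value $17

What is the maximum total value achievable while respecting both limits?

Feasible sets respecting both limits:
- item 2+item 5: volume 10, weight 14, value 72
- item 1+item 5: volume 9, weight 8, value 60
- item 1+item 3: volume 11, weight 9, value 56
Best: $72.

$72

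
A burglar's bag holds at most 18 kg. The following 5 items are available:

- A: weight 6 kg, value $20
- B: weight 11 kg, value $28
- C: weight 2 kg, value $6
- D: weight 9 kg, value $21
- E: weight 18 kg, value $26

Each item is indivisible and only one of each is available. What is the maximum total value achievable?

$48

Check high-value combinations within 18 kg:
- A+B: weight 6+11=17, value 20+28=48
- A+C+D: weight 6+2+9=17, value 20+6+21=47
- A+D: weight 6+9=15, value 20+21=41
- B+C: weight 11+2=13, value 28+6=34
- B: weight 11, value 28
Best: $48.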